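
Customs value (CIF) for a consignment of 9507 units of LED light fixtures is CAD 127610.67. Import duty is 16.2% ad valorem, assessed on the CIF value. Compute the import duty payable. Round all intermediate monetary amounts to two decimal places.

Import duty: CAD 20672.93

Import duty = 127610.67 × 16.2% = 20672.93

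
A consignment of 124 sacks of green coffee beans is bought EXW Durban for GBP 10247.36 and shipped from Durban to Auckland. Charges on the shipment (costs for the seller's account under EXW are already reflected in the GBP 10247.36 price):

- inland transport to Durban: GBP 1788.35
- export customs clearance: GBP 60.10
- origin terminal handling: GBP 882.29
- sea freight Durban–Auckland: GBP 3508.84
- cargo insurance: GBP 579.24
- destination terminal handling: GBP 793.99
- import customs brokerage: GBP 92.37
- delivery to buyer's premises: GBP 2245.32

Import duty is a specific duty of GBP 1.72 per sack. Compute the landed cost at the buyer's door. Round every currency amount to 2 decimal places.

EXW: the seller makes goods available at their premises; the buyer bears all onward costs.
CIF value = EXW price + inland to port + export clearance + origin terminal + freight + insurance = 10247.36 + 1788.35 + 60.10 + 882.29 + 3508.84 + 579.24 = 17066.18
Import duty = 124 × 1.72 = 213.28
Buyer bears: inland to port 1788.35 + export clearance 60.10 + origin terminal 882.29 + freight 3508.84 + insurance 579.24 + destination terminal 793.99 + brokerage 92.37 + delivery 2245.32 + duty 213.28 = 10163.78
Landed cost = invoice 10247.36 + 10163.78 = 20411.14

Total landed cost: GBP 20411.14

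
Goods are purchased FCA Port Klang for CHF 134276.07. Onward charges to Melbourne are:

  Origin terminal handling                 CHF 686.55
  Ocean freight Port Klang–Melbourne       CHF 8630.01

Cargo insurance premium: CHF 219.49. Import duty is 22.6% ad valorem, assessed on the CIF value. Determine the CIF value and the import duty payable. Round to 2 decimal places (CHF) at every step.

CIF = FCA price + pre-shipment costs + freight + insurance
CIF = 134276.07 + 686.55 + 8630.01 + 219.49 = 143812.12
Import duty = 143812.12 × 22.6% = 32501.54

CIF value: CHF 143812.12; import duty: CHF 32501.54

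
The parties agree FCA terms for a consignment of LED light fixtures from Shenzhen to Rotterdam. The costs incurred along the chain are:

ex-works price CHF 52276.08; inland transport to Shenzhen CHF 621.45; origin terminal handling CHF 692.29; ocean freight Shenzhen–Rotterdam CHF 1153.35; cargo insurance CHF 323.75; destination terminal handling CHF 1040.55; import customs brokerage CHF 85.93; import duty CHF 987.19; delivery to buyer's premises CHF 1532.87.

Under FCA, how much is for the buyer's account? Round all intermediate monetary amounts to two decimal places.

Buyer's account: CHF 5815.93

FCA: the seller delivers export-cleared goods to the carrier; the buyer bears costs from that point.
Seller's account: goods 52276.08 + inland to port 621.45 = 52897.53
Buyer's account: origin terminal 692.29 + freight 1153.35 + insurance 323.75 + destination terminal 1040.55 + brokerage 85.93 + duty 987.19 + delivery 1532.87 = 5815.93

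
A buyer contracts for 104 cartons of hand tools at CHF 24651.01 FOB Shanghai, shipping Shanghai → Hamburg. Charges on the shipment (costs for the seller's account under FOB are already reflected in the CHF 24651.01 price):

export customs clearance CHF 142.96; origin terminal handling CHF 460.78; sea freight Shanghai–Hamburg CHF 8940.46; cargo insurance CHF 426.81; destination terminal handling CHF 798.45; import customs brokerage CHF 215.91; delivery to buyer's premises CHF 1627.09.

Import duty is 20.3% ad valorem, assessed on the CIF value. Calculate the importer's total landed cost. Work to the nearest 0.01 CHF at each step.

FOB: the seller bears costs until goods are on board at the origin port; the buyer bears freight, insurance and all costs thereafter.
Already in the invoice (seller's account under FOB): export clearance, origin terminal — exclude.
CIF value = FOB price + freight + insurance = 24651.01 + 8940.46 + 426.81 = 34018.28
Import duty = 34018.28 × 20.3% = 6905.71
Buyer bears: freight 8940.46 + insurance 426.81 + destination terminal 798.45 + brokerage 215.91 + delivery 1627.09 + duty 6905.71 = 18914.43
Landed cost = invoice 24651.01 + 18914.43 = 43565.44

Total landed cost: CHF 43565.44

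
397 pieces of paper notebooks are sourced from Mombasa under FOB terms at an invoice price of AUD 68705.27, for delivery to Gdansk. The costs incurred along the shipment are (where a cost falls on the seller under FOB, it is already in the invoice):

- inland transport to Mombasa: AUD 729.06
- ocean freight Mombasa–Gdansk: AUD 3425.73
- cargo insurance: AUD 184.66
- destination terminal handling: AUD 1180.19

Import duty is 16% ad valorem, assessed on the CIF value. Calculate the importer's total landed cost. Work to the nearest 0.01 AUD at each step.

Total landed cost: AUD 85066.36

FOB: the seller bears costs until goods are on board at the origin port; the buyer bears freight, insurance and all costs thereafter.
Already in the invoice (seller's account under FOB): inland to port — exclude.
CIF value = FOB price + freight + insurance = 68705.27 + 3425.73 + 184.66 = 72315.66
Import duty = 72315.66 × 16% = 11570.51
Buyer bears: freight 3425.73 + insurance 184.66 + destination terminal 1180.19 + duty 11570.51 = 16361.09
Landed cost = invoice 68705.27 + 16361.09 = 85066.36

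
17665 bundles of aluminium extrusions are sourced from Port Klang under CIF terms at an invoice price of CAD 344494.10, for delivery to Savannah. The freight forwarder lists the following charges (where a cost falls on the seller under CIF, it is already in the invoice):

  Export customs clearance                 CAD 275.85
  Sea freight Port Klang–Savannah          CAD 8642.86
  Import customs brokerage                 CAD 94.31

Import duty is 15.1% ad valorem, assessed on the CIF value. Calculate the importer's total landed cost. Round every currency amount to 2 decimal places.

Total landed cost: CAD 396607.02

CIF: the seller pays costs through ocean freight and marine insurance to the destination port.
Already in the invoice (seller's account under CIF): export clearance, freight — exclude.
The CIF price already equals the CIF value: 344494.10
Import duty = 344494.10 × 15.1% = 52018.61
Buyer bears: brokerage 94.31 + duty 52018.61 = 52112.92
Landed cost = invoice 344494.10 + 52112.92 = 396607.02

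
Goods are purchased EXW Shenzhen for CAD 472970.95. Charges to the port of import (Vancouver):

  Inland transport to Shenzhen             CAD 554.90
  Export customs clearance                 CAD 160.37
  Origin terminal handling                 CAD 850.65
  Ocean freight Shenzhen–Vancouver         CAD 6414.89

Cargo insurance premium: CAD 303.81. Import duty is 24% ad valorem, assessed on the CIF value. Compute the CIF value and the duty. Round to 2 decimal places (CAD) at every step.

CIF = EXW price + pre-shipment costs + freight + insurance
CIF = 472970.95 + 554.90 + 160.37 + 850.65 + 6414.89 + 303.81 = 481255.57
Import duty = 481255.57 × 24% = 115501.34

CIF value: CAD 481255.57; import duty: CAD 115501.34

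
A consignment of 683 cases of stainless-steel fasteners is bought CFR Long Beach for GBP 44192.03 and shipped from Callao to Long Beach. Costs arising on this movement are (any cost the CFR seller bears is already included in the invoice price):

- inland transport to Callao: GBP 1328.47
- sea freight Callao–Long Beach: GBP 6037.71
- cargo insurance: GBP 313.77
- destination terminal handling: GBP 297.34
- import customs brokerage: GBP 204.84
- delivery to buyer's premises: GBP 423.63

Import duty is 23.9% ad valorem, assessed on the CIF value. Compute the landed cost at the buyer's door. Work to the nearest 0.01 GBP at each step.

CFR: the seller pays costs through ocean freight to the destination port, but not insurance.
Already in the invoice (seller's account under CFR): inland to port, freight — exclude.
CIF value = CFR price + insurance = 44192.03 + 313.77 = 44505.80
Import duty = 44505.80 × 23.9% = 10636.89
Buyer bears: insurance 313.77 + destination terminal 297.34 + brokerage 204.84 + delivery 423.63 + duty 10636.89 = 11876.47
Landed cost = invoice 44192.03 + 11876.47 = 56068.50

Total landed cost: GBP 56068.50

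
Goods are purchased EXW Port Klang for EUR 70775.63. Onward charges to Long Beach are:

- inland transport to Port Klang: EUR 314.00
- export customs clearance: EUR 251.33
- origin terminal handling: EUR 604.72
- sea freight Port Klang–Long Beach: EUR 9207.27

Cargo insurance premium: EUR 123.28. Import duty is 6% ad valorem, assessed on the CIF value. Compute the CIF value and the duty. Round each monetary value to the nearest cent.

CIF value: EUR 81276.23; import duty: EUR 4876.57

CIF = EXW price + pre-shipment costs + freight + insurance
CIF = 70775.63 + 314.00 + 251.33 + 604.72 + 9207.27 + 123.28 = 81276.23
Import duty = 81276.23 × 6% = 4876.57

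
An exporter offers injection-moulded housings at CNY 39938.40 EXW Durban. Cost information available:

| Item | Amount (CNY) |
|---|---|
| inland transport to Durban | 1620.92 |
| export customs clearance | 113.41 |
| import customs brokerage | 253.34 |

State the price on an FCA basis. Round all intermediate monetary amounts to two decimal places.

FCA price: CNY 41672.73

Not relevant to the conversion: brokerage — on the buyer under both terms; not part of either seller's price.
From EXW to FCA, the seller additionally bears: inland to port, export clearance.
FCA price = 39938.40 + 1620.92 + 113.41 = 41672.73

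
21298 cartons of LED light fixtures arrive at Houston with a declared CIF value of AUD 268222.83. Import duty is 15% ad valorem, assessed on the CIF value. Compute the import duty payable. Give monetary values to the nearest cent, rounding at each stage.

Import duty = 268222.83 × 15% = 40233.42

Import duty: AUD 40233.42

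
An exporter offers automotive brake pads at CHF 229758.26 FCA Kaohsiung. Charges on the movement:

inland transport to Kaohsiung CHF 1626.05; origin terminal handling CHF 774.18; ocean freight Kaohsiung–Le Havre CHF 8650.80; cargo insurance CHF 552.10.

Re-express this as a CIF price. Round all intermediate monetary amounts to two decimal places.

CIF price: CHF 239735.34

Not relevant to the conversion: inland to port — on the seller under both FCA and CIF; already in the FCA price and stays in the CIF price.
From FCA to CIF, the seller additionally bears: origin terminal, freight, insurance.
CIF price = 229758.26 + 774.18 + 8650.80 + 552.10 = 239735.34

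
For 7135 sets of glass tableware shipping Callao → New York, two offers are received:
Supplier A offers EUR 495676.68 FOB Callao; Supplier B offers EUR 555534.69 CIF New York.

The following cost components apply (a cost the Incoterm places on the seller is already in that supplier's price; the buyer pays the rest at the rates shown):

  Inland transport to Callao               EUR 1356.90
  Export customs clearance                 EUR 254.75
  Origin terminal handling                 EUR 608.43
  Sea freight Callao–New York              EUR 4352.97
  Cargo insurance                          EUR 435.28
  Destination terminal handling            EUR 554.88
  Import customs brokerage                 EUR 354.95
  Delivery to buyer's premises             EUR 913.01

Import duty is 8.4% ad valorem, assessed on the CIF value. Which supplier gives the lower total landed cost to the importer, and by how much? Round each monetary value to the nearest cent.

Supplier A is cheaper by EUR 59695.62

Supplier A (FOB):
CIF value = FOB price + freight + insurance = 495676.68 + 4352.97 + 435.28 = 500464.93
Import duty = 500464.93 × 8.4% = 42039.05
Buyer bears (A): 4352.97 + 435.28 + 554.88 + 354.95 + 913.01 = 6611.09
Landed cost (A) = invoice 495676.68 + 6611.09 + duty 42039.05 = 544326.82
Supplier B (CIF):
The CIF price already equals the CIF value: 555534.69
Import duty = 555534.69 × 8.4% = 46664.91
Buyer bears (B): 554.88 + 354.95 + 913.01 = 1822.84
Landed cost (B) = invoice 555534.69 + 1822.84 + duty 46664.91 = 604022.44
Difference = |544326.82 − 604022.44| = 59695.62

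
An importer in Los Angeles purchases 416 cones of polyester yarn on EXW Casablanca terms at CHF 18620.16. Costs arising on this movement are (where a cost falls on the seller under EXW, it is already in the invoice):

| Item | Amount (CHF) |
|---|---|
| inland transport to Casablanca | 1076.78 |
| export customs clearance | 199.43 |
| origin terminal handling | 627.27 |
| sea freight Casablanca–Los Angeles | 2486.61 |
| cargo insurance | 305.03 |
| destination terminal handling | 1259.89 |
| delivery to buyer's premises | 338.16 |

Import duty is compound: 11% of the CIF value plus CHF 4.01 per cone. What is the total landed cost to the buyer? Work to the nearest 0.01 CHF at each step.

EXW: the seller makes goods available at their premises; the buyer bears all onward costs.
CIF value = EXW price + inland to port + export clearance + origin terminal + freight + insurance = 18620.16 + 1076.78 + 199.43 + 627.27 + 2486.61 + 305.03 = 23315.28
Ad valorem component: 23315.28 × 11% = 2564.68
Specific component: 416 × 4.01 = 1668.16
Import duty = 2564.68 + 1668.16 = 4232.84
Buyer bears: inland to port 1076.78 + export clearance 199.43 + origin terminal 627.27 + freight 2486.61 + insurance 305.03 + destination terminal 1259.89 + delivery 338.16 + duty 4232.84 = 10526.01
Landed cost = invoice 18620.16 + 10526.01 = 29146.17

Total landed cost: CHF 29146.17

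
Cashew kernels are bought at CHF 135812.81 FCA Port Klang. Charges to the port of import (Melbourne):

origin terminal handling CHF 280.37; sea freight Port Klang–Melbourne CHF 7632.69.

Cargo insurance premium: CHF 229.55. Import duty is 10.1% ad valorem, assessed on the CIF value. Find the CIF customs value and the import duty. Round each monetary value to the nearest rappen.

CIF value: CHF 143955.42; import duty: CHF 14539.50

CIF = FCA price + pre-shipment costs + freight + insurance
CIF = 135812.81 + 280.37 + 7632.69 + 229.55 = 143955.42
Import duty = 143955.42 × 10.1% = 14539.50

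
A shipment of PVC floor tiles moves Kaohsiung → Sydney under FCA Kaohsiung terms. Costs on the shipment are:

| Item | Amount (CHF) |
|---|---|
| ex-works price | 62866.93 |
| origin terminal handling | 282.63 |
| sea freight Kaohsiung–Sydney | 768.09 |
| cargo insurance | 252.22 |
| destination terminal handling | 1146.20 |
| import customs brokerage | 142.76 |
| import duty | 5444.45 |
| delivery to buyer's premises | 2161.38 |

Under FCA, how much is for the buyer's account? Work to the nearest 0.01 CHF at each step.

FCA: the seller delivers export-cleared goods to the carrier; the buyer bears costs from that point.
Seller's account: goods 62866.93 = 62866.93
Buyer's account: origin terminal 282.63 + freight 768.09 + insurance 252.22 + destination terminal 1146.20 + brokerage 142.76 + duty 5444.45 + delivery 2161.38 = 10197.73

Buyer's account: CHF 10197.73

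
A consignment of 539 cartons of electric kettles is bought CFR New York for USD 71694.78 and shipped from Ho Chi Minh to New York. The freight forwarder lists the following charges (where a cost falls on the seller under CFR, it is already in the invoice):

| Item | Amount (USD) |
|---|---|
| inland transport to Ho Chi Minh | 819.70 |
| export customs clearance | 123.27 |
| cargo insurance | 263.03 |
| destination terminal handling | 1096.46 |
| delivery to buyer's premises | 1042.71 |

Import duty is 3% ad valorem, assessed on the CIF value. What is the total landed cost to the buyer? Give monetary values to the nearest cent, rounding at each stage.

Total landed cost: USD 76255.71

CFR: the seller pays costs through ocean freight to the destination port, but not insurance.
Already in the invoice (seller's account under CFR): inland to port, export clearance — exclude.
CIF value = CFR price + insurance = 71694.78 + 263.03 = 71957.81
Import duty = 71957.81 × 3% = 2158.73
Buyer bears: insurance 263.03 + destination terminal 1096.46 + delivery 1042.71 + duty 2158.73 = 4560.93
Landed cost = invoice 71694.78 + 4560.93 = 76255.71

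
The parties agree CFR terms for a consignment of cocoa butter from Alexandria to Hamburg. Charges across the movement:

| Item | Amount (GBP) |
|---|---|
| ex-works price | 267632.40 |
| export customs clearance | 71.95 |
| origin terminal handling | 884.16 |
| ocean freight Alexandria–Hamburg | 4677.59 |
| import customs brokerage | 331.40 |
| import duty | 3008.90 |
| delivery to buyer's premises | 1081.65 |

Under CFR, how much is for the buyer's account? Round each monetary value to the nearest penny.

CFR: the seller pays costs through ocean freight to the destination port, but not insurance.
Seller's account: goods 267632.40 + export clearance 71.95 + origin terminal 884.16 + freight 4677.59 = 273266.10
Buyer's account: brokerage 331.40 + duty 3008.90 + delivery 1081.65 = 4421.95

Buyer's account: GBP 4421.95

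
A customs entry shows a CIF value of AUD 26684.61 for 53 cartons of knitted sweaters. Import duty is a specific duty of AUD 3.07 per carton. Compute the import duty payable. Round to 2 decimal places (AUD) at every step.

Import duty: AUD 162.71

Import duty = 53 × 3.07 = 162.71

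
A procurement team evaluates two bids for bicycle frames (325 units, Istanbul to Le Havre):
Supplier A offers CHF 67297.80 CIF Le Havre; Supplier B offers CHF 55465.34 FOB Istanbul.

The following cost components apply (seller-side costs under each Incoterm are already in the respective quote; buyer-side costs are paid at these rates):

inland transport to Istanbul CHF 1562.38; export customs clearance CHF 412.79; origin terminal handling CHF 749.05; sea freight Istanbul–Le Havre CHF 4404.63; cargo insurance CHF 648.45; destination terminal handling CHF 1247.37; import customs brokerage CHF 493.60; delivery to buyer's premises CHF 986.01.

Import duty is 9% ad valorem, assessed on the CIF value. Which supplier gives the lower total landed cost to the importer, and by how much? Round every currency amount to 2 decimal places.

Supplier A (CIF):
The CIF price already equals the CIF value: 67297.80
Import duty = 67297.80 × 9% = 6056.80
Buyer bears (A): 1247.37 + 493.60 + 986.01 = 2726.98
Landed cost (A) = invoice 67297.80 + 2726.98 + duty 6056.80 = 76081.58
Supplier B (FOB):
CIF value = FOB price + freight + insurance = 55465.34 + 4404.63 + 648.45 = 60518.42
Import duty = 60518.42 × 9% = 5446.66
Buyer bears (B): 4404.63 + 648.45 + 1247.37 + 493.60 + 986.01 = 7780.06
Landed cost (B) = invoice 55465.34 + 7780.06 + duty 5446.66 = 68692.06
Difference = |76081.58 − 68692.06| = 7389.52

Supplier B is cheaper by CHF 7389.52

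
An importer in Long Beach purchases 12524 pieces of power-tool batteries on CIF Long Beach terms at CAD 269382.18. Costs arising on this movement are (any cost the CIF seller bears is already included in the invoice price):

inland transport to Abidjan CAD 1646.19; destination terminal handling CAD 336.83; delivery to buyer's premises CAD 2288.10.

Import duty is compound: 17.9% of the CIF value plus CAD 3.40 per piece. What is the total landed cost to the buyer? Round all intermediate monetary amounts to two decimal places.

CIF: the seller pays costs through ocean freight and marine insurance to the destination port.
Already in the invoice (seller's account under CIF): inland to port — exclude.
The CIF price already equals the CIF value: 269382.18
Ad valorem component: 269382.18 × 17.9% = 48219.41
Specific component: 12524 × 3.40 = 42581.60
Import duty = 48219.41 + 42581.60 = 90801.01
Buyer bears: destination terminal 336.83 + delivery 2288.10 + duty 90801.01 = 93425.94
Landed cost = invoice 269382.18 + 93425.94 = 362808.12

Total landed cost: CAD 362808.12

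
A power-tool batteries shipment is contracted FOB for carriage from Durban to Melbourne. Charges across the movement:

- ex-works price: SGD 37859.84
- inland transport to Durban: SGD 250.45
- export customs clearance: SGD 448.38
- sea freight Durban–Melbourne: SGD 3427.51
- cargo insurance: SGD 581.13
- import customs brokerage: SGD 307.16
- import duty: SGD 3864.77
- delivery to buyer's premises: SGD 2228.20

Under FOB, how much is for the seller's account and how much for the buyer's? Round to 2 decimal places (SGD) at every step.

Seller: SGD 38558.67; buyer: SGD 10408.77

FOB: the seller bears costs until goods are on board at the origin port; the buyer bears freight, insurance and all costs thereafter.
Seller's account: goods 37859.84 + inland to port 250.45 + export clearance 448.38 = 38558.67
Buyer's account: freight 3427.51 + insurance 581.13 + brokerage 307.16 + duty 3864.77 + delivery 2228.20 = 10408.77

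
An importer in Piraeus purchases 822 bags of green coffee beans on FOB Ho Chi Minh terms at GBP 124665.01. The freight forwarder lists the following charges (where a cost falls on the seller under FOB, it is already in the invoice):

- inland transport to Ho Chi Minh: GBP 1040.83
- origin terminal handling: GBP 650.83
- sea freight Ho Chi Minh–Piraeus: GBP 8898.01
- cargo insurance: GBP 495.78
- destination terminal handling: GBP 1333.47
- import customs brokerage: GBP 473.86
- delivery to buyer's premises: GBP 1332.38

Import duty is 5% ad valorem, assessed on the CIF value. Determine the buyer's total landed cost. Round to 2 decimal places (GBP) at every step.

FOB: the seller bears costs until goods are on board at the origin port; the buyer bears freight, insurance and all costs thereafter.
Already in the invoice (seller's account under FOB): inland to port, origin terminal — exclude.
CIF value = FOB price + freight + insurance = 124665.01 + 8898.01 + 495.78 = 134058.80
Import duty = 134058.80 × 5% = 6702.94
Buyer bears: freight 8898.01 + insurance 495.78 + destination terminal 1333.47 + brokerage 473.86 + delivery 1332.38 + duty 6702.94 = 19236.44
Landed cost = invoice 124665.01 + 19236.44 = 143901.45

Total landed cost: GBP 143901.45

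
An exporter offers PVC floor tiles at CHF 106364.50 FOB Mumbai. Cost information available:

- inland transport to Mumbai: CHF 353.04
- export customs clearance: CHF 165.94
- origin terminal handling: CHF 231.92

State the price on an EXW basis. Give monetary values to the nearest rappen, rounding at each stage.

From FOB to EXW, the seller no longer bears: inland to port, export clearance, origin terminal.
EXW price = 106364.50 − 353.04 − 165.94 − 231.92 = 105613.60

EXW price: CHF 105613.60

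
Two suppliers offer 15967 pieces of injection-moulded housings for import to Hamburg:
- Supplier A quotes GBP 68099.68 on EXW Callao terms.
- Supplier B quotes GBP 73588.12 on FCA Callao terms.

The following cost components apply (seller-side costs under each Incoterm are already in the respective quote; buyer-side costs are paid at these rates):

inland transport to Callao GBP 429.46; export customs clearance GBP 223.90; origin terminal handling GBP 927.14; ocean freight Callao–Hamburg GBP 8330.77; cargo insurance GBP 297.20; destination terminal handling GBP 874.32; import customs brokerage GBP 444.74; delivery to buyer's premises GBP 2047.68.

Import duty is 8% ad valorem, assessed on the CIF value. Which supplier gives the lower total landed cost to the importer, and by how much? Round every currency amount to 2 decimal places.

Supplier A (EXW):
CIF value = EXW price + inland to port + export clearance + origin terminal + freight + insurance = 68099.68 + 429.46 + 223.90 + 927.14 + 8330.77 + 297.20 = 78308.15
Import duty = 78308.15 × 8% = 6264.65
Buyer bears (A): 429.46 + 223.90 + 927.14 + 8330.77 + 297.20 + 874.32 + 444.74 + 2047.68 = 13575.21
Landed cost (A) = invoice 68099.68 + 13575.21 + duty 6264.65 = 87939.54
Supplier B (FCA):
CIF value = FCA price + origin terminal + freight + insurance = 73588.12 + 927.14 + 8330.77 + 297.20 = 83143.23
Import duty = 83143.23 × 8% = 6651.46
Buyer bears (B): 927.14 + 8330.77 + 297.20 + 874.32 + 444.74 + 2047.68 = 12921.85
Landed cost (B) = invoice 73588.12 + 12921.85 + duty 6651.46 = 93161.43
Difference = |87939.54 − 93161.43| = 5221.89

Supplier A is cheaper by GBP 5221.89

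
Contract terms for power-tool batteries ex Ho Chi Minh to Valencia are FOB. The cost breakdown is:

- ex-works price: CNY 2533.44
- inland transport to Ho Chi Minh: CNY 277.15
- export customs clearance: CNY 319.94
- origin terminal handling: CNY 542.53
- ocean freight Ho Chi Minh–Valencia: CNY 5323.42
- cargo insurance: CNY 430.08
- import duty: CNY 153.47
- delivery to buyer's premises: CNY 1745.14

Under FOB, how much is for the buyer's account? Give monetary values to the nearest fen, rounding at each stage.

Buyer's account: CNY 7652.11

FOB: the seller bears costs until goods are on board at the origin port; the buyer bears freight, insurance and all costs thereafter.
Seller's account: goods 2533.44 + inland to port 277.15 + export clearance 319.94 + origin terminal 542.53 = 3673.06
Buyer's account: freight 5323.42 + insurance 430.08 + duty 153.47 + delivery 1745.14 = 7652.11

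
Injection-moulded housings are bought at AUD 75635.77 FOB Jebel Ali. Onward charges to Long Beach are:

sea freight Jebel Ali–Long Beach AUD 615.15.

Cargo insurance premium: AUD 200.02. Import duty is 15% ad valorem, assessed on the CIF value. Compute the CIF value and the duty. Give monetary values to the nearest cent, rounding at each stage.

CIF = FOB price + freight + insurance
CIF = 75635.77 + 615.15 + 200.02 = 76450.94
Import duty = 76450.94 × 15% = 11467.64

CIF value: AUD 76450.94; import duty: AUD 11467.64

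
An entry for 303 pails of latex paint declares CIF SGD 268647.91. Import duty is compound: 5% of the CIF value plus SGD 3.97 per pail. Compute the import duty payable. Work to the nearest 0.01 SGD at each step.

Import duty: SGD 14635.31

Ad valorem component: 268647.91 × 5% = 13432.40
Specific component: 303 × 3.97 = 1202.91
Import duty = 13432.40 + 1202.91 = 14635.31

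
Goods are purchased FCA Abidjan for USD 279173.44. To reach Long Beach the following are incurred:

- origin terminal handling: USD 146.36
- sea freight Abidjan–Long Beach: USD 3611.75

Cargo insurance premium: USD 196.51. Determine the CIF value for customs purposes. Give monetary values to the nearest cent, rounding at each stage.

CIF = FCA price + pre-shipment costs + freight + insurance
CIF = 279173.44 + 146.36 + 3611.75 + 196.51 = 283128.06

CIF value: USD 283128.06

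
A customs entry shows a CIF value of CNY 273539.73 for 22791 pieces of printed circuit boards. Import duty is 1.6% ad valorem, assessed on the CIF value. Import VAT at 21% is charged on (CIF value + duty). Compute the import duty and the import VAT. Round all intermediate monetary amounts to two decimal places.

Import duty = 273539.73 × 1.6% = 4376.64
VAT base = CIF + duty = 273539.73 + 4376.64 = 277916.37
Import VAT = 277916.37 × 21% = 58362.44

Import duty: CNY 4376.64; import VAT: CNY 58362.44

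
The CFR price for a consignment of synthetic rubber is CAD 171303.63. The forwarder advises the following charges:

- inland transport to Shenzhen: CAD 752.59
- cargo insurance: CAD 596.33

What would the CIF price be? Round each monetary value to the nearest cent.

CIF price: CAD 171899.96

Not relevant to the conversion: inland to port — on the seller under both CFR and CIF; already in the CFR price and stays in the CIF price.
From CFR to CIF, the seller additionally bears: insurance.
CIF price = 171303.63 + 596.33 = 171899.96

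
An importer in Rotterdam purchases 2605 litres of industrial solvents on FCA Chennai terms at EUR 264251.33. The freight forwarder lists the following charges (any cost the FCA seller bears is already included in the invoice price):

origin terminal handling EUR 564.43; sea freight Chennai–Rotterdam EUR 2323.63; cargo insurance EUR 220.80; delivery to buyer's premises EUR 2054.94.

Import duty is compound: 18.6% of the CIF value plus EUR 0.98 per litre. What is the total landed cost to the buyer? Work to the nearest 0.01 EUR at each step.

Total landed cost: EUR 321697.03

FCA: the seller delivers export-cleared goods to the carrier; the buyer bears costs from that point.
CIF value = FCA price + origin terminal + freight + insurance = 264251.33 + 564.43 + 2323.63 + 220.80 = 267360.19
Ad valorem component: 267360.19 × 18.6% = 49729.00
Specific component: 2605 × 0.98 = 2552.90
Import duty = 49729.00 + 2552.90 = 52281.90
Buyer bears: origin terminal 564.43 + freight 2323.63 + insurance 220.80 + delivery 2054.94 + duty 52281.90 = 57445.70
Landed cost = invoice 264251.33 + 57445.70 = 321697.03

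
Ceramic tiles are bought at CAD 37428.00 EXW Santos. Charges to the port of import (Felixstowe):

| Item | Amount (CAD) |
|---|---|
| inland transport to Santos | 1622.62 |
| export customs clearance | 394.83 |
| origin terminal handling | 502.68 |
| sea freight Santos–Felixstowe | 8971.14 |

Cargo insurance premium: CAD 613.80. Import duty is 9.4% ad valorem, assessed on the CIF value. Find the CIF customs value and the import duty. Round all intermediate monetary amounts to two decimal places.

CIF = EXW price + pre-shipment costs + freight + insurance
CIF = 37428.00 + 1622.62 + 394.83 + 502.68 + 8971.14 + 613.80 = 49533.07
Import duty = 49533.07 × 9.4% = 4656.11

CIF value: CAD 49533.07; import duty: CAD 4656.11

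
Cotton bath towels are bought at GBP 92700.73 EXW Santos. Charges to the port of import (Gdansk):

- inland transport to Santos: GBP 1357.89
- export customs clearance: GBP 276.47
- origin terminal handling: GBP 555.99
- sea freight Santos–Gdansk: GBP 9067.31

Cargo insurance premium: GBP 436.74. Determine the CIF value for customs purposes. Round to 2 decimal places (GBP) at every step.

CIF value: GBP 104395.13

CIF = EXW price + pre-shipment costs + freight + insurance
CIF = 92700.73 + 1357.89 + 276.47 + 555.99 + 9067.31 + 436.74 = 104395.13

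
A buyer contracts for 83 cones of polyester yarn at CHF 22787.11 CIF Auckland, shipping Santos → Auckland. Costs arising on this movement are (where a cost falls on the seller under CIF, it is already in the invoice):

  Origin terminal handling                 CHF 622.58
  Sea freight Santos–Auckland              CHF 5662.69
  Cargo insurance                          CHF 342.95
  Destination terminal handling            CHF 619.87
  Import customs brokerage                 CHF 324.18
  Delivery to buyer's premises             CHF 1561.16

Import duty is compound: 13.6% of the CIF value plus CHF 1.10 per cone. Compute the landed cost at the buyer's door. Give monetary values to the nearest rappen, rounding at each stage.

Total landed cost: CHF 28482.67

CIF: the seller pays costs through ocean freight and marine insurance to the destination port.
Already in the invoice (seller's account under CIF): origin terminal, freight, insurance — exclude.
The CIF price already equals the CIF value: 22787.11
Ad valorem component: 22787.11 × 13.6% = 3099.05
Specific component: 83 × 1.10 = 91.30
Import duty = 3099.05 + 91.30 = 3190.35
Buyer bears: destination terminal 619.87 + brokerage 324.18 + delivery 1561.16 + duty 3190.35 = 5695.56
Landed cost = invoice 22787.11 + 5695.56 = 28482.67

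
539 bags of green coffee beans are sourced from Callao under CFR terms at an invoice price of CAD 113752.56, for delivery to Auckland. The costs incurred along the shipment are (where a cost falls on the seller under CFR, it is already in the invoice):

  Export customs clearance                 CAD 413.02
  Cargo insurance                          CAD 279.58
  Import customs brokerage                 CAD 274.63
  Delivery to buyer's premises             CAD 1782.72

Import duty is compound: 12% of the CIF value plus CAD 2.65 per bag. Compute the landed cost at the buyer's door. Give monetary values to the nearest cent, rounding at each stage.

Total landed cost: CAD 131201.70

CFR: the seller pays costs through ocean freight to the destination port, but not insurance.
Already in the invoice (seller's account under CFR): export clearance — exclude.
CIF value = CFR price + insurance = 113752.56 + 279.58 = 114032.14
Ad valorem component: 114032.14 × 12% = 13683.86
Specific component: 539 × 2.65 = 1428.35
Import duty = 13683.86 + 1428.35 = 15112.21
Buyer bears: insurance 279.58 + brokerage 274.63 + delivery 1782.72 + duty 15112.21 = 17449.14
Landed cost = invoice 113752.56 + 17449.14 = 131201.70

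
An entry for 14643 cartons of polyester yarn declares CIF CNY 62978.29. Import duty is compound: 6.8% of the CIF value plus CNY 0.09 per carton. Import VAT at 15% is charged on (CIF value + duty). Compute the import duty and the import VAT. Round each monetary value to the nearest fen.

Import duty: CNY 5600.39; import VAT: CNY 10286.80

Ad valorem component: 62978.29 × 6.8% = 4282.52
Specific component: 14643 × 0.09 = 1317.87
Import duty = 4282.52 + 1317.87 = 5600.39
VAT base = CIF + duty = 62978.29 + 5600.39 = 68578.68
Import VAT = 68578.68 × 15% = 10286.80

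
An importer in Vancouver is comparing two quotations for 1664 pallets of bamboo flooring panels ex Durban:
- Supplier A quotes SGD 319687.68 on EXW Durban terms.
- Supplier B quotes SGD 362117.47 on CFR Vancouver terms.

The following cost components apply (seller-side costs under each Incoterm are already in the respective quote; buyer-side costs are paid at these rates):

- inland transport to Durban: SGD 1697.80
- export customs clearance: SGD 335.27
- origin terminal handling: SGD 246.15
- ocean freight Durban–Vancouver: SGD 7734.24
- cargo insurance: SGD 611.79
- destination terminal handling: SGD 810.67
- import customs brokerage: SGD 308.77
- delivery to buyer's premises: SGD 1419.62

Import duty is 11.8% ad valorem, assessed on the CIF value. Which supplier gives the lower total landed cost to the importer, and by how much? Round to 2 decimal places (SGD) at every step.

Supplier A (EXW):
CIF value = EXW price + inland to port + export clearance + origin terminal + freight + insurance = 319687.68 + 1697.80 + 335.27 + 246.15 + 7734.24 + 611.79 = 330312.93
Import duty = 330312.93 × 11.8% = 38976.93
Buyer bears (A): 1697.80 + 335.27 + 246.15 + 7734.24 + 611.79 + 810.67 + 308.77 + 1419.62 = 13164.31
Landed cost (A) = invoice 319687.68 + 13164.31 + duty 38976.93 = 371828.92
Supplier B (CFR):
CIF value = CFR price + insurance = 362117.47 + 611.79 = 362729.26
Import duty = 362729.26 × 11.8% = 42802.05
Buyer bears (B): 611.79 + 810.67 + 308.77 + 1419.62 = 3150.85
Landed cost (B) = invoice 362117.47 + 3150.85 + duty 42802.05 = 408070.37
Difference = |371828.92 − 408070.37| = 36241.45

Supplier A is cheaper by SGD 36241.45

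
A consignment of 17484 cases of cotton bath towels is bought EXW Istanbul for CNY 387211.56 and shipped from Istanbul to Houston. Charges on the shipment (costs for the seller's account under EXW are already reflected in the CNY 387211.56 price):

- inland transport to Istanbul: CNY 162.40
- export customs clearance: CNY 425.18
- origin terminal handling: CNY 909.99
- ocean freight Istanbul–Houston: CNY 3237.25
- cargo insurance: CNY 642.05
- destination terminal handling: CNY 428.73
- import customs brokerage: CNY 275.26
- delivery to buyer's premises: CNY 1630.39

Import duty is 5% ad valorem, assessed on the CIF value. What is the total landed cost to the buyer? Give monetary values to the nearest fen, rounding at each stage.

EXW: the seller makes goods available at their premises; the buyer bears all onward costs.
CIF value = EXW price + inland to port + export clearance + origin terminal + freight + insurance = 387211.56 + 162.40 + 425.18 + 909.99 + 3237.25 + 642.05 = 392588.43
Import duty = 392588.43 × 5% = 19629.42
Buyer bears: inland to port 162.40 + export clearance 425.18 + origin terminal 909.99 + freight 3237.25 + insurance 642.05 + destination terminal 428.73 + brokerage 275.26 + delivery 1630.39 + duty 19629.42 = 27340.67
Landed cost = invoice 387211.56 + 27340.67 = 414552.23

Total landed cost: CNY 414552.23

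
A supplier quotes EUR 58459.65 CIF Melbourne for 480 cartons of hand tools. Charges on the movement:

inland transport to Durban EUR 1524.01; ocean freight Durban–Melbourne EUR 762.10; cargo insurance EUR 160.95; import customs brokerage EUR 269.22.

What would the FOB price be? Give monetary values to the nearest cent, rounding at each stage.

FOB price: EUR 57536.60

Not relevant to the conversion: inland to port — on the seller under both CIF and FOB; already in the CIF price and stays in the FOB price. brokerage — on the buyer under both terms; not part of either seller's price.
From CIF to FOB, the seller no longer bears: freight, insurance.
FOB price = 58459.65 − 762.10 − 160.95 = 57536.60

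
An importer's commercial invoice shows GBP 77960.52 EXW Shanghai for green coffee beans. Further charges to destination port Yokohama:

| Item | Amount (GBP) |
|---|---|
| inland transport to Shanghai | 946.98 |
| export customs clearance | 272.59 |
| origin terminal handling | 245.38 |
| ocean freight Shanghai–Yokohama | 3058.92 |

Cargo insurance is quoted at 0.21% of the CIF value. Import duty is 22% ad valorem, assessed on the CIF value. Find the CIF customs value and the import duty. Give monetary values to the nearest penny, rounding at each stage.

CIF value: GBP 82657.97; import duty: GBP 18184.75

Let C be the CIF value. C = EXW price + pre-shipment costs + freight + 0.21% × C
C − 0.21% × C = 77960.52 + 946.98 + 272.59 + 245.38 + 3058.92
0.9979 × C = 82484.39
C = 82484.39 / 0.9979 = 82657.97
Insurance premium = 0.21% × 82657.97 = 173.58
Import duty = 82657.97 × 22% = 18184.75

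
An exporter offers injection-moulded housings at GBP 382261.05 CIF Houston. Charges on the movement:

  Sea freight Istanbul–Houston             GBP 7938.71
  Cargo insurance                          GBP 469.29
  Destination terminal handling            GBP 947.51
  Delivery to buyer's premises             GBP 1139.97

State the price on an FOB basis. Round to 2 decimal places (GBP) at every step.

Not relevant to the conversion: delivery, destination terminal — on the buyer under both terms; not part of either seller's price.
From CIF to FOB, the seller no longer bears: freight, insurance.
FOB price = 382261.05 − 7938.71 − 469.29 = 373853.05

FOB price: GBP 373853.05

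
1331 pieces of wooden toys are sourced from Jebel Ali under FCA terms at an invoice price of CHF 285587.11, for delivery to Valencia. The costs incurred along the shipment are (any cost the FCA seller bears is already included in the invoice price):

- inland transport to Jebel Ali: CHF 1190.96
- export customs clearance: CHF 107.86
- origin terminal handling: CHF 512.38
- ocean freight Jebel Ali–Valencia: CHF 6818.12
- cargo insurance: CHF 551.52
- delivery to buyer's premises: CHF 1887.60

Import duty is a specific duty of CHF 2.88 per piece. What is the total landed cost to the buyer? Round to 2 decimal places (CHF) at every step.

Total landed cost: CHF 299190.01

FCA: the seller delivers export-cleared goods to the carrier; the buyer bears costs from that point.
Already in the invoice (seller's account under FCA): inland to port, export clearance — exclude.
CIF value = FCA price + origin terminal + freight + insurance = 285587.11 + 512.38 + 6818.12 + 551.52 = 293469.13
Import duty = 1331 × 2.88 = 3833.28
Buyer bears: origin terminal 512.38 + freight 6818.12 + insurance 551.52 + delivery 1887.60 + duty 3833.28 = 13602.90
Landed cost = invoice 285587.11 + 13602.90 = 299190.01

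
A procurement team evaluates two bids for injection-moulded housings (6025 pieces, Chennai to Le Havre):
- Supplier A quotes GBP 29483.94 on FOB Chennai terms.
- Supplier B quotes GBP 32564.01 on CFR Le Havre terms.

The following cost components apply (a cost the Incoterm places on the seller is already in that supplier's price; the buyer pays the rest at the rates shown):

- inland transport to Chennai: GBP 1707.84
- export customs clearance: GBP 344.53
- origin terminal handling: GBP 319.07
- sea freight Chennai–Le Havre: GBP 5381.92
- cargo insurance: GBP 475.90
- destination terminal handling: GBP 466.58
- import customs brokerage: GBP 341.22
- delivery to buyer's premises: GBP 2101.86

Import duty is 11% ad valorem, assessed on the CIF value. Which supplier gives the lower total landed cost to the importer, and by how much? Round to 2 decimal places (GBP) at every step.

Supplier A (FOB):
CIF value = FOB price + freight + insurance = 29483.94 + 5381.92 + 475.90 = 35341.76
Import duty = 35341.76 × 11% = 3887.59
Buyer bears (A): 5381.92 + 475.90 + 466.58 + 341.22 + 2101.86 = 8767.48
Landed cost (A) = invoice 29483.94 + 8767.48 + duty 3887.59 = 42139.01
Supplier B (CFR):
CIF value = CFR price + insurance = 32564.01 + 475.90 = 33039.91
Import duty = 33039.91 × 11% = 3634.39
Buyer bears (B): 475.90 + 466.58 + 341.22 + 2101.86 = 3385.56
Landed cost (B) = invoice 32564.01 + 3385.56 + duty 3634.39 = 39583.96
Difference = |42139.01 − 39583.96| = 2555.05

Supplier B is cheaper by GBP 2555.05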